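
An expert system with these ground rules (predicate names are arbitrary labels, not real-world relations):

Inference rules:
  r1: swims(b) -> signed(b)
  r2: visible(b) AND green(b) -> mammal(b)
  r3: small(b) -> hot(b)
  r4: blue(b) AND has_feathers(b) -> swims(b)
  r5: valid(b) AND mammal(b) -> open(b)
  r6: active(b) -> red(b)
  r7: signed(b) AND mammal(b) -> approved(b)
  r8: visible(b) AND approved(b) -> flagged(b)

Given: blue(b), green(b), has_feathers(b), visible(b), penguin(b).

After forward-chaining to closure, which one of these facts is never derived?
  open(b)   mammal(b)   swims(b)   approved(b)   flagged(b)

Round 1 — r2, r4, derive mammal(b), swims(b).
Round 2 — r1, derive signed(b).
Round 3 — r7, derive approved(b).
Round 4 — r8, derive flagged(b).
Derived: approved(b) (round 3), flagged(b) (round 4), mammal(b) (round 1), swims(b) (round 1). open(b) never appears in any round.

open(b)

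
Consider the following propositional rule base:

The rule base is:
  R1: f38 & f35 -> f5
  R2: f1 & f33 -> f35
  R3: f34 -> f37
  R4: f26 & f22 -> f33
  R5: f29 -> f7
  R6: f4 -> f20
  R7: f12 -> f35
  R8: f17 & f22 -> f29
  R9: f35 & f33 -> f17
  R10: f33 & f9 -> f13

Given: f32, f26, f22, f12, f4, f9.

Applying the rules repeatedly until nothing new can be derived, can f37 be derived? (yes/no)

no

Round 1 — R4, R6, R7, derive f33, f20, f35.
Round 2 — R9, R10, derive f17, f13.
Round 3 — R8, derive f29.
Round 4 — R5, derive f7.
Fixed point reached. f37 is concluded only by R3; R3 needs f34 (never derived).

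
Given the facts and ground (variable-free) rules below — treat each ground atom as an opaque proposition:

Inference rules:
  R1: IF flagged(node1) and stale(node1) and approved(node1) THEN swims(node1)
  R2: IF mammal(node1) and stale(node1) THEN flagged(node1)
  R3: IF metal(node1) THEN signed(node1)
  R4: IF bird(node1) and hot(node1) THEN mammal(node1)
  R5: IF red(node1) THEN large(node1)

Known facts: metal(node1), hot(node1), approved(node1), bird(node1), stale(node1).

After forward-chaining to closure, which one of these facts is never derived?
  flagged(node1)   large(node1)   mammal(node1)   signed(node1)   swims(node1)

large(node1)

Round 1: R3 [IF metal(node1) THEN signed(node1)]; R4 [IF bird(node1) and hot(node1) THEN mammal(node1)]. New: signed(node1), mammal(node1).
Round 2: R2 [IF mammal(node1) and stale(node1) THEN flagged(node1)]. New: flagged(node1).
Round 3: R1 [IF flagged(node1) and stale(node1) and approved(node1) THEN swims(node1)]. New: swims(node1).
Derived: mammal(node1) (round 1), signed(node1) (round 1), swims(node1) (round 3), flagged(node1) (round 2). large(node1) never appears in any round.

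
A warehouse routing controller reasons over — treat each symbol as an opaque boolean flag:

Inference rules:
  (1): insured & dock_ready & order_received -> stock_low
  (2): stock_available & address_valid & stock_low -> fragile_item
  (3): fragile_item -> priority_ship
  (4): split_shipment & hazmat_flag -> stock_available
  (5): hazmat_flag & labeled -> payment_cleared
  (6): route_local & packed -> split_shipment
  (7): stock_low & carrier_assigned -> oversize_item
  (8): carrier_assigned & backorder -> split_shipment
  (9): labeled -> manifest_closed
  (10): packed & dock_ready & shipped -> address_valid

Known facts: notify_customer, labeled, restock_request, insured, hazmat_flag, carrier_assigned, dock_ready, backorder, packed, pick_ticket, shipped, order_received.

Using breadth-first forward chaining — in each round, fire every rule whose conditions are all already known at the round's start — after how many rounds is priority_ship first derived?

4

Round 1 fires (1), (5), (8), (9), (10), giving stock_low, payment_cleared, split_shipment, manifest_closed, address_valid.
Round 2 fires (4), (7), giving stock_available, oversize_item.
Round 3 fires (2), giving fragile_item.
Round 4 fires (3), giving priority_ship.
priority_ship first appears in round 4.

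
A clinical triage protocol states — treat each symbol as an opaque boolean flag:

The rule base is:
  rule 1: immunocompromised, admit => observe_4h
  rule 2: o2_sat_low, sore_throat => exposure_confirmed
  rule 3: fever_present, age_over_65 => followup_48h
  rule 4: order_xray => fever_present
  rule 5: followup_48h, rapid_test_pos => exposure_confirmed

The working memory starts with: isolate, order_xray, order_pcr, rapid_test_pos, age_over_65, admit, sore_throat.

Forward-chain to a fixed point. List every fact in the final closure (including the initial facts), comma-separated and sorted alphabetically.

admit, age_over_65, exposure_confirmed, fever_present, followup_48h, isolate, order_pcr, order_xray, rapid_test_pos, sore_throat

Round 1: rule 4 [order_xray => fever_present]. Adds fever_present.
Round 2: rule 3 [fever_present, age_over_65 => followup_48h]. Adds followup_48h.
Round 3: rule 5 [followup_48h, rapid_test_pos => exposure_confirmed]. Adds exposure_confirmed.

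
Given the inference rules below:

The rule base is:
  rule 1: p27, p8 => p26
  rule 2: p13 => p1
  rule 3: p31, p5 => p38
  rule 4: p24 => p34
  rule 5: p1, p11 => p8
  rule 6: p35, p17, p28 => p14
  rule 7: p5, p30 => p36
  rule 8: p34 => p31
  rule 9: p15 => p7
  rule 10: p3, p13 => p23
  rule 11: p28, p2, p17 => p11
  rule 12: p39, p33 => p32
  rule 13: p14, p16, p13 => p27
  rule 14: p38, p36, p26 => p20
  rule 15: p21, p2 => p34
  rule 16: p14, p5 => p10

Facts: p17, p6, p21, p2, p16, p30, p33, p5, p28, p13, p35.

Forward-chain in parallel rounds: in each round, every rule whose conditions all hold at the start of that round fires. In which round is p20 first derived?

Round 1: rule 2 [p13 => p1]; rule 6 [p35, p17, p28 => p14]; rule 7 [p5, p30 => p36]; rule 11 [p28, p2, p17 => p11]; rule 15 [p21, p2 => p34]. New: p1, p14, p36, p11, p34.
Round 2: rule 5 [p1, p11 => p8]; rule 8 [p34 => p31]; rule 13 [p14, p16, p13 => p27]; rule 16 [p14, p5 => p10]. New: p8, p31, p27, p10.
Round 3: rule 1 [p27, p8 => p26]; rule 3 [p31, p5 => p38]. New: p26, p38.
Round 4: rule 14 [p38, p36, p26 => p20]. New: p20.
p20 first appears in round 4.

4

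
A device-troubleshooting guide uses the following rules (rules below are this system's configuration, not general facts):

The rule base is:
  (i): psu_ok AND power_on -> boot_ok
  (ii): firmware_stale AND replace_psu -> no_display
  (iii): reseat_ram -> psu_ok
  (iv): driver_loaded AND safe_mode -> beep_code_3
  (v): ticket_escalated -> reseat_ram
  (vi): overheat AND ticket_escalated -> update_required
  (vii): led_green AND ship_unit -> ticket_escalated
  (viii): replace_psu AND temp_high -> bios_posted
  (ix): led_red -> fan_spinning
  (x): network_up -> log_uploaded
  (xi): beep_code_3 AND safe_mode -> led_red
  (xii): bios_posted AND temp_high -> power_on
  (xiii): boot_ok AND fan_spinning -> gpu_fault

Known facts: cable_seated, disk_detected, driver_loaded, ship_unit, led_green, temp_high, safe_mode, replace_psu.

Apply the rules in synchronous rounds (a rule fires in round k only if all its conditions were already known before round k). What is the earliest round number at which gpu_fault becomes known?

5

Round 1: (iv) [driver_loaded AND safe_mode -> beep_code_3]; (vii) [led_green AND ship_unit -> ticket_escalated]; (viii) [replace_psu AND temp_high -> bios_posted]. Adds beep_code_3, ticket_escalated, bios_posted.
Round 2: (v) [ticket_escalated -> reseat_ram]; (xi) [beep_code_3 AND safe_mode -> led_red]; (xii) [bios_posted AND temp_high -> power_on]. Adds reseat_ram, led_red, power_on.
Round 3: (iii) [reseat_ram -> psu_ok]; (ix) [led_red -> fan_spinning]. Adds psu_ok, fan_spinning.
Round 4: (i) [psu_ok AND power_on -> boot_ok]. Adds boot_ok.
Round 5: (xiii) [boot_ok AND fan_spinning -> gpu_fault]. Adds gpu_fault.
gpu_fault first appears in round 5.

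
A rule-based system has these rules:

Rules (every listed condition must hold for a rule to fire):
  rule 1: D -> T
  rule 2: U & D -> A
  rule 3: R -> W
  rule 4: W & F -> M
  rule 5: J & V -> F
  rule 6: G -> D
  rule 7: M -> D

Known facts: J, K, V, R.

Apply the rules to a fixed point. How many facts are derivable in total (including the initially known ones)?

9

[1] rule 3 [R -> W]; rule 5 [J & V -> F]. ⇒ new: W, F.
[2] rule 4 [W & F -> M]. ⇒ new: M.
[3] rule 7 [M -> D]. ⇒ new: D.
[4] rule 1 [D -> T]. ⇒ new: T.
Closure: {D, F, J, K, M, R, T, V, W} — 9 facts.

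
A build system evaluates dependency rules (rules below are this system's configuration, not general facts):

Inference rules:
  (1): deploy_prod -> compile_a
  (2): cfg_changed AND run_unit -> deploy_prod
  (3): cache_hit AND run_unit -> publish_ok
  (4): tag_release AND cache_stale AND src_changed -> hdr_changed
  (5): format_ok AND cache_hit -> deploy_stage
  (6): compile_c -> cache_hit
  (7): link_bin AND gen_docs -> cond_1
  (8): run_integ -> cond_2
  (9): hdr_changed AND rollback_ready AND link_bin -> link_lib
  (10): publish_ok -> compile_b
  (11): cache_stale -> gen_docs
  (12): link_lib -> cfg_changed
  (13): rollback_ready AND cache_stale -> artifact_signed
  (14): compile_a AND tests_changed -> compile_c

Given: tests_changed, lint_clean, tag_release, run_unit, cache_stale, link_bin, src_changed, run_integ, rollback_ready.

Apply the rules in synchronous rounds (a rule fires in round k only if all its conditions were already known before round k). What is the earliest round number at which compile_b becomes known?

9

Round 1: (4) [tag_release AND cache_stale AND src_changed -> hdr_changed]; (8) [run_integ -> cond_2]; (11) [cache_stale -> gen_docs]; (13) [rollback_ready AND cache_stale -> artifact_signed]. New: hdr_changed, cond_2, gen_docs, artifact_signed.
Round 2: (7) [link_bin AND gen_docs -> cond_1]; (9) [hdr_changed AND rollback_ready AND link_bin -> link_lib]. New: cond_1, link_lib.
Round 3: (12) [link_lib -> cfg_changed]. New: cfg_changed.
Round 4: (2) [cfg_changed AND run_unit -> deploy_prod]. New: deploy_prod.
Round 5: (1) [deploy_prod -> compile_a]. New: compile_a.
Round 6: (14) [compile_a AND tests_changed -> compile_c]. New: compile_c.
Round 7: (6) [compile_c -> cache_hit]. New: cache_hit.
Round 8: (3) [cache_hit AND run_unit -> publish_ok]. New: publish_ok.
Round 9: (10) [publish_ok -> compile_b]. New: compile_b.
compile_b first appears in round 9.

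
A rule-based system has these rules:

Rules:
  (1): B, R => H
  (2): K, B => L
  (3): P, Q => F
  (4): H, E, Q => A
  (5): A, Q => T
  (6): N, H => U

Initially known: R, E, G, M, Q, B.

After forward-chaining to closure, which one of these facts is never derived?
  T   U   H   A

Round 1 — (1), derive H.
Round 2 — (4), derive A.
Round 3 — (5), derive T.
Derived: T (round 3), A (round 2), H (round 1). U never appears in any round.

U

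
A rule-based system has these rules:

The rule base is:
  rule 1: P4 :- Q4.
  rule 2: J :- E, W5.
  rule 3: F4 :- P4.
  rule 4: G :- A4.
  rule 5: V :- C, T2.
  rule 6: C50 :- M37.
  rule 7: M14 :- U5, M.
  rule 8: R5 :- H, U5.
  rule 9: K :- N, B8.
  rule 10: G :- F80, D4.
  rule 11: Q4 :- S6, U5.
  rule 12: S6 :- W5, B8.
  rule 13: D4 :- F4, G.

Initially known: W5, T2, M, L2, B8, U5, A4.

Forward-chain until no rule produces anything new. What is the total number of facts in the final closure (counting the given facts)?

Round 1 — rule 4, rule 7, rule 12, derive G, M14, S6.
Round 2 — rule 11, derive Q4.
Round 3 — rule 1, derive P4.
Round 4 — rule 3, derive F4.
Round 5 — rule 13, derive D4.
Closure: {A4, B8, D4, F4, G, L2, M, M14, P4, Q4, S6, T2, U5, W5} — 14 facts.

14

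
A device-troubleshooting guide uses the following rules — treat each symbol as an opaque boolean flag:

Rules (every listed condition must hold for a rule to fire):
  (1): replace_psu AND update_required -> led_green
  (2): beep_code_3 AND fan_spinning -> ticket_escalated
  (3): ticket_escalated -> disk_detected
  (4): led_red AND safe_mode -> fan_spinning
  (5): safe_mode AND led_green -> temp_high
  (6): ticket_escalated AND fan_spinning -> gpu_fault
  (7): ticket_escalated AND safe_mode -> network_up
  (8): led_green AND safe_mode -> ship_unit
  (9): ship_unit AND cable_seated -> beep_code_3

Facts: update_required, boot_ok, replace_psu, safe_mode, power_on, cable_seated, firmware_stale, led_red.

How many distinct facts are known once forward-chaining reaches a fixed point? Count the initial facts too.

17

Round 1: (1) [replace_psu AND update_required -> led_green]; (4) [led_red AND safe_mode -> fan_spinning]. New: led_green, fan_spinning.
Round 2: (5) [safe_mode AND led_green -> temp_high]; (8) [led_green AND safe_mode -> ship_unit]. New: temp_high, ship_unit.
Round 3: (9) [ship_unit AND cable_seated -> beep_code_3]. New: beep_code_3.
Round 4: (2) [beep_code_3 AND fan_spinning -> ticket_escalated]. New: ticket_escalated.
Round 5: (3) [ticket_escalated -> disk_detected]; (6) [ticket_escalated AND fan_spinning -> gpu_fault]; (7) [ticket_escalated AND safe_mode -> network_up]. New: disk_detected, gpu_fault, network_up.
Closure: {beep_code_3, boot_ok, cable_seated, disk_detected, fan_spinning, firmware_stale, gpu_fault, led_green, led_red, network_up, power_on, replace_psu, safe_mode, ship_unit, temp_high, ticket_escalated, update_required} — 17 facts.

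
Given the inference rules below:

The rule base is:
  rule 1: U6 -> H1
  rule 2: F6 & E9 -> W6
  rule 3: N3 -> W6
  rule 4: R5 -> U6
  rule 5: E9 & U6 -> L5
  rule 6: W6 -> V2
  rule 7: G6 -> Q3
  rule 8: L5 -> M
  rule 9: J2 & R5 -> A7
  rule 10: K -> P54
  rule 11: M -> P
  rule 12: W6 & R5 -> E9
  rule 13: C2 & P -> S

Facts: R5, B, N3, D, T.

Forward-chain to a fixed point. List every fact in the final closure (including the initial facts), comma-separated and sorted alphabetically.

Round 1 fires rule 3, rule 4, giving W6, U6.
Round 2 fires rule 1, rule 6, rule 12, giving H1, V2, E9.
Round 3 fires rule 5, giving L5.
Round 4 fires rule 8, giving M.
Round 5 fires rule 11, giving P.

B, D, E9, H1, L5, M, N3, P, R5, T, U6, V2, W6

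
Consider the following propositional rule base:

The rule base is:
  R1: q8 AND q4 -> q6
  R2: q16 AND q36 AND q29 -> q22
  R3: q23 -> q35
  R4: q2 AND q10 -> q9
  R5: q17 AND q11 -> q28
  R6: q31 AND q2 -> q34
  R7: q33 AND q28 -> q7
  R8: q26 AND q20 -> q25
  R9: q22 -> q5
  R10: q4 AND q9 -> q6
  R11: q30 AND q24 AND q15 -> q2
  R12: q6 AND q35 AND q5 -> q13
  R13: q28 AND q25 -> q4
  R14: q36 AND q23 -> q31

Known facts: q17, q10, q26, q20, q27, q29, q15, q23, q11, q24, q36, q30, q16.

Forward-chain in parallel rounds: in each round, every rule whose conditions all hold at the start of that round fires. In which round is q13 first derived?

Round 1: R2 [q16 AND q36 AND q29 -> q22]; R3 [q23 -> q35]; R5 [q17 AND q11 -> q28]; R8 [q26 AND q20 -> q25]; R11 [q30 AND q24 AND q15 -> q2]; R14 [q36 AND q23 -> q31]. New: q22, q35, q28, q25, q2, q31.
Round 2: R4 [q2 AND q10 -> q9]; R6 [q31 AND q2 -> q34]; R9 [q22 -> q5]; R13 [q28 AND q25 -> q4]. New: q9, q34, q5, q4.
Round 3: R10 [q4 AND q9 -> q6]. New: q6.
Round 4: R12 [q6 AND q35 AND q5 -> q13]. New: q13.
q13 first appears in round 4.

4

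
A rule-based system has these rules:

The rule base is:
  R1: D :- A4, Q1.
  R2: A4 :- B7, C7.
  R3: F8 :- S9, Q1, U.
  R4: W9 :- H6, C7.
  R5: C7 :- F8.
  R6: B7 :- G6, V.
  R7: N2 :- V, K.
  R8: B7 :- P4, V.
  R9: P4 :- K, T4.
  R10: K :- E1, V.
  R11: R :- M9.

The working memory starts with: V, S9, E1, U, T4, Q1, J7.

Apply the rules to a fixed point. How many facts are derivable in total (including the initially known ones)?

15

[1] R3 [F8 :- S9, Q1, U.]; R10 [K :- E1, V.]. ⇒ new: F8, K.
[2] R5 [C7 :- F8.]; R7 [N2 :- V, K.]; R9 [P4 :- K, T4.]. ⇒ new: C7, N2, P4.
[3] R8 [B7 :- P4, V.]. ⇒ new: B7.
[4] R2 [A4 :- B7, C7.]. ⇒ new: A4.
[5] R1 [D :- A4, Q1.]. ⇒ new: D.
Closure: {A4, B7, C7, D, E1, F8, J7, K, N2, P4, Q1, S9, T4, U, V} — 15 facts.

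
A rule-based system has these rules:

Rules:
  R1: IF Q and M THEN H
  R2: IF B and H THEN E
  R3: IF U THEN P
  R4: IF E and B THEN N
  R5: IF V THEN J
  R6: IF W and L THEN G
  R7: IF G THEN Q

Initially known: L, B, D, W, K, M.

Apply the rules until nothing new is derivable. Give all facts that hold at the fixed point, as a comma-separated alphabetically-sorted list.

B, D, E, G, H, K, L, M, N, Q, W

Round 1 — R6, derive G.
Round 2 — R7, derive Q.
Round 3 — R1, derive H.
Round 4 — R2, derive E.
Round 5 — R4, derive N.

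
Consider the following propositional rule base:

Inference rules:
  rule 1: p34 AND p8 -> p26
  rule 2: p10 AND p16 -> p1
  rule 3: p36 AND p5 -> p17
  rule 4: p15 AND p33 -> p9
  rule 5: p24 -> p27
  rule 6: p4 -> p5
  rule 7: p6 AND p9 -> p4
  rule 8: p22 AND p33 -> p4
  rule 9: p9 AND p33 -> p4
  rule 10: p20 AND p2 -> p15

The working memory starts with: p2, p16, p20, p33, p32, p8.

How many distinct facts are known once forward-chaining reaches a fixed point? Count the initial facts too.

10

Round 1 — rule 10, derive p15.
Round 2 — rule 4, derive p9.
Round 3 — rule 9, derive p4.
Round 4 — rule 6, derive p5.
Closure: {p15, p16, p2, p20, p32, p33, p4, p5, p8, p9} — 10 facts.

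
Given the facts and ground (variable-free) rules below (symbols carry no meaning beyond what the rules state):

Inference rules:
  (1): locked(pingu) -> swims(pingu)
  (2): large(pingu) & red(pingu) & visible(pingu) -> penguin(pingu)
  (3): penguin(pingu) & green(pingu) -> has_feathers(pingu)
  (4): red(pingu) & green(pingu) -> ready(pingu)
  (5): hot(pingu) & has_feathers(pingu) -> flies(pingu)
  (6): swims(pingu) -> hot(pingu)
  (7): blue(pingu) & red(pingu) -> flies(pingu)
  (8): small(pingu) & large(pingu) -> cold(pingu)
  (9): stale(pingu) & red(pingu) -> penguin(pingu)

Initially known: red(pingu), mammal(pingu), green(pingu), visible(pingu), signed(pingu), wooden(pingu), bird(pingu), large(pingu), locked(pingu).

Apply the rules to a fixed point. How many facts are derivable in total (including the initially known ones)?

15

Round 1: (1) [locked(pingu) -> swims(pingu)]; (2) [large(pingu) & red(pingu) & visible(pingu) -> penguin(pingu)]; (4) [red(pingu) & green(pingu) -> ready(pingu)]. New: swims(pingu), penguin(pingu), ready(pingu).
Round 2: (3) [penguin(pingu) & green(pingu) -> has_feathers(pingu)]; (6) [swims(pingu) -> hot(pingu)]. New: has_feathers(pingu), hot(pingu).
Round 3: (5) [hot(pingu) & has_feathers(pingu) -> flies(pingu)]. New: flies(pingu).
Closure: {bird(pingu), flies(pingu), green(pingu), has_feathers(pingu), hot(pingu), large(pingu), locked(pingu), mammal(pingu), penguin(pingu), ready(pingu), red(pingu), signed(pingu), swims(pingu), visible(pingu), wooden(pingu)} — 15 facts.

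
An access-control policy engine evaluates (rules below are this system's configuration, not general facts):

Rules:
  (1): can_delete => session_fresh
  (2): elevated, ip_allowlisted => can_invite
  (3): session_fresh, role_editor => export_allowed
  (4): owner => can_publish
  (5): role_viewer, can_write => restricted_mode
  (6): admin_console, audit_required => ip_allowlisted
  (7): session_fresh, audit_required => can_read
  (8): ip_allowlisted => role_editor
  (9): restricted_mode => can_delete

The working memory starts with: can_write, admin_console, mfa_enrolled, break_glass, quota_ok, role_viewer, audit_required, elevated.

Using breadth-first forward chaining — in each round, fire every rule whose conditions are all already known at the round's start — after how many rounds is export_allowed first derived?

4

Round 1 — (5), (6), derive restricted_mode, ip_allowlisted.
Round 2 — (2), (8), (9), derive can_invite, role_editor, can_delete.
Round 3 — (1), derive session_fresh.
Round 4 — (3), (7), derive export_allowed, can_read.
export_allowed first appears in round 4.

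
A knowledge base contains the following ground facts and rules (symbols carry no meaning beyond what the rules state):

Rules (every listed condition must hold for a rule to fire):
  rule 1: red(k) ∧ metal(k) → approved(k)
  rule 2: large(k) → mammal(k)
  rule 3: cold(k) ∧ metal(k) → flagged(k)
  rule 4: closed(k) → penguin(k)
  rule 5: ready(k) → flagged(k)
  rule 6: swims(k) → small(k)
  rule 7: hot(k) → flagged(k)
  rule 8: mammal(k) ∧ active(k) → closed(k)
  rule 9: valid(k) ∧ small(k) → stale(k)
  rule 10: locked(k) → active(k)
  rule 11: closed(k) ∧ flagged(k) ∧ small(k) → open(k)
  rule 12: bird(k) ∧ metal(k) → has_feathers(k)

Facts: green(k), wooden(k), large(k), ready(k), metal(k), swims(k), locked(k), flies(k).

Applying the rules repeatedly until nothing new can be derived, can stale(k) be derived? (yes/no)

Round 1: rule 2 [large(k) → mammal(k)]; rule 5 [ready(k) → flagged(k)]; rule 6 [swims(k) → small(k)]; rule 10 [locked(k) → active(k)]. Adds mammal(k), flagged(k), small(k), active(k).
Round 2: rule 8 [mammal(k) ∧ active(k) → closed(k)]. Adds closed(k).
Round 3: rule 4 [closed(k) → penguin(k)]; rule 11 [closed(k) ∧ flagged(k) ∧ small(k) → open(k)]. Adds penguin(k), open(k).
Fixed point reached. stale(k) is concluded only by rule 9; rule 9 needs valid(k) (never derived).

no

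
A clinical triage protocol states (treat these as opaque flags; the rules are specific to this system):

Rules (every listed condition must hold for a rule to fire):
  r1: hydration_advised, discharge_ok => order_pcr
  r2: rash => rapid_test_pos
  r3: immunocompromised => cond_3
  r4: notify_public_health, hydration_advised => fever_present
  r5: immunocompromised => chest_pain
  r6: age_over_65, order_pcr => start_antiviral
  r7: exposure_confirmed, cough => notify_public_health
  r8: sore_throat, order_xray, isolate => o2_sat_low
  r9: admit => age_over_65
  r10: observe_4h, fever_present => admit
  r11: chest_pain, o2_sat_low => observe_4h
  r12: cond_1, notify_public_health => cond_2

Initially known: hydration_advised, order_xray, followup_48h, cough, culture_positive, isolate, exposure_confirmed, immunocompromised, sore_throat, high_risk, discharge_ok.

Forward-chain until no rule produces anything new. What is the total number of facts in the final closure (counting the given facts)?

21

Round 1 — r1, r3, r5, r7, r8, derive order_pcr, cond_3, chest_pain, notify_public_health, o2_sat_low.
Round 2 — r4, r11, derive fever_present, observe_4h.
Round 3 — r10, derive admit.
Round 4 — r9, derive age_over_65.
Round 5 — r6, derive start_antiviral.
Closure: {admit, age_over_65, chest_pain, cond_3, cough, culture_positive, discharge_ok, exposure_confirmed, fever_present, followup_48h, high_risk, hydration_advised, immunocompromised, isolate, notify_public_health, o2_sat_low, observe_4h, order_pcr, order_xray, sore_throat, start_antiviral} — 21 facts.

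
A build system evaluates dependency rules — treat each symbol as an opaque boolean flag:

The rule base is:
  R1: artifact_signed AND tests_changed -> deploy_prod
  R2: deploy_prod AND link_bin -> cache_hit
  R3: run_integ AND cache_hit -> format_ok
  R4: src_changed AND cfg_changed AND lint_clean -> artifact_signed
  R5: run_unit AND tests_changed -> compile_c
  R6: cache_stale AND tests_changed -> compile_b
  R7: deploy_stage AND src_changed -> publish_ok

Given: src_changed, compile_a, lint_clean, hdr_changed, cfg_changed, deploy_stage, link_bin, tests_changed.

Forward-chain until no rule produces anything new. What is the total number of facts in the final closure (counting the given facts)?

[1] R4 [src_changed AND cfg_changed AND lint_clean -> artifact_signed]; R7 [deploy_stage AND src_changed -> publish_ok]. ⇒ new: artifact_signed, publish_ok.
[2] R1 [artifact_signed AND tests_changed -> deploy_prod]. ⇒ new: deploy_prod.
[3] R2 [deploy_prod AND link_bin -> cache_hit]. ⇒ new: cache_hit.
Closure: {artifact_signed, cache_hit, cfg_changed, compile_a, deploy_prod, deploy_stage, hdr_changed, link_bin, lint_clean, publish_ok, src_changed, tests_changed} — 12 facts.

12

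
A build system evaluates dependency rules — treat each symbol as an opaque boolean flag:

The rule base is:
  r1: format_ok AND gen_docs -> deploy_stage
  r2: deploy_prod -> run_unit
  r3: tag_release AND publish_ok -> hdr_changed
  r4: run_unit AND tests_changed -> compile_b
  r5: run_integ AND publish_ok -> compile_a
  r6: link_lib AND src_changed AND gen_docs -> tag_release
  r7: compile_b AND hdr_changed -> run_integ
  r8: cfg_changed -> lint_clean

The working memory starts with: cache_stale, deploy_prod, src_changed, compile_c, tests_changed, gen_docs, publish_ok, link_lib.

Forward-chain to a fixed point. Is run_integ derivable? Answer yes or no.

[1] r2 [deploy_prod -> run_unit]; r6 [link_lib AND src_changed AND gen_docs -> tag_release]. ⇒ new: run_unit, tag_release.
[2] r3 [tag_release AND publish_ok -> hdr_changed]; r4 [run_unit AND tests_changed -> compile_b]. ⇒ new: hdr_changed, compile_b.
[3] r7 [compile_b AND hdr_changed -> run_integ]. ⇒ new: run_integ.
[4] r5 [run_integ AND publish_ok -> compile_a]. ⇒ new: compile_a.
run_integ appears in round 3, so it is derivable.

yes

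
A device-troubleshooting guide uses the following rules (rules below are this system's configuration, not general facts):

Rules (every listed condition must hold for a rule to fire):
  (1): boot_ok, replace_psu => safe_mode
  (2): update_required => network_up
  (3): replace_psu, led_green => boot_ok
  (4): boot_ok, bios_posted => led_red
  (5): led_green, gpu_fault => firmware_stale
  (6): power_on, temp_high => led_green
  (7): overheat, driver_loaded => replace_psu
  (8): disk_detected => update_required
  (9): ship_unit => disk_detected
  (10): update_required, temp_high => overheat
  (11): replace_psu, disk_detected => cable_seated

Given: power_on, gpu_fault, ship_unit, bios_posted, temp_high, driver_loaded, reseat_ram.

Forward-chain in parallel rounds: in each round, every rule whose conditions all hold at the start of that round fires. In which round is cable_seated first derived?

Round 1 fires (6), (9), giving led_green, disk_detected.
Round 2 fires (5), (8), giving firmware_stale, update_required.
Round 3 fires (2), (10), giving network_up, overheat.
Round 4 fires (7), giving replace_psu.
Round 5 fires (3), (11), giving boot_ok, cable_seated.
cable_seated first appears in round 5.

5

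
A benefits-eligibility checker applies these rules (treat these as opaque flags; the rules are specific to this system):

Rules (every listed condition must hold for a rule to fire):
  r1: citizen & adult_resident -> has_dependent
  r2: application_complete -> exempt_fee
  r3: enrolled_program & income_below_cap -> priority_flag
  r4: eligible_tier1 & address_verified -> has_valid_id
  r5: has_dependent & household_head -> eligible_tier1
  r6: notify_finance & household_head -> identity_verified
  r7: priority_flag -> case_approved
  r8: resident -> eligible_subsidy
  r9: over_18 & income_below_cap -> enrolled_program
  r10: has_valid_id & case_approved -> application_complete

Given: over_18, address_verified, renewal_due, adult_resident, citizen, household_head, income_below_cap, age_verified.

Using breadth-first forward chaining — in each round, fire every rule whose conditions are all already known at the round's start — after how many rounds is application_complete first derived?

Round 1 fires r1, r9, giving has_dependent, enrolled_program.
Round 2 fires r3, r5, giving priority_flag, eligible_tier1.
Round 3 fires r4, r7, giving has_valid_id, case_approved.
Round 4 fires r10, giving application_complete.
application_complete first appears in round 4.

4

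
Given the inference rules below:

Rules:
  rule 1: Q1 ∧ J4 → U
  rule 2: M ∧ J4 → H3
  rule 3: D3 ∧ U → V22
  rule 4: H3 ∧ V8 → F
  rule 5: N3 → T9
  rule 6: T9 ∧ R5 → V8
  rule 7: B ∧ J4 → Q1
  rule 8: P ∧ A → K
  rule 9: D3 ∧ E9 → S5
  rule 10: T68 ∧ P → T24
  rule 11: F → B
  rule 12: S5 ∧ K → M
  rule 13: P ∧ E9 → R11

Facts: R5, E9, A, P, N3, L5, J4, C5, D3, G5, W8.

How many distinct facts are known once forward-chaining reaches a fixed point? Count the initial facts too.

Round 1: rule 5 [N3 → T9]; rule 8 [P ∧ A → K]; rule 9 [D3 ∧ E9 → S5]; rule 13 [P ∧ E9 → R11]. Adds T9, K, S5, R11.
Round 2: rule 6 [T9 ∧ R5 → V8]; rule 12 [S5 ∧ K → M]. Adds V8, M.
Round 3: rule 2 [M ∧ J4 → H3]. Adds H3.
Round 4: rule 4 [H3 ∧ V8 → F]. Adds F.
Round 5: rule 11 [F → B]. Adds B.
Round 6: rule 7 [B ∧ J4 → Q1]. Adds Q1.
Round 7: rule 1 [Q1 ∧ J4 → U]. Adds U.
Round 8: rule 3 [D3 ∧ U → V22]. Adds V22.
Closure: {A, B, C5, D3, E9, F, G5, H3, J4, K, L5, M, N3, P, Q1, R11, R5, S5, T9, U, V22, V8, W8} — 23 facts.

23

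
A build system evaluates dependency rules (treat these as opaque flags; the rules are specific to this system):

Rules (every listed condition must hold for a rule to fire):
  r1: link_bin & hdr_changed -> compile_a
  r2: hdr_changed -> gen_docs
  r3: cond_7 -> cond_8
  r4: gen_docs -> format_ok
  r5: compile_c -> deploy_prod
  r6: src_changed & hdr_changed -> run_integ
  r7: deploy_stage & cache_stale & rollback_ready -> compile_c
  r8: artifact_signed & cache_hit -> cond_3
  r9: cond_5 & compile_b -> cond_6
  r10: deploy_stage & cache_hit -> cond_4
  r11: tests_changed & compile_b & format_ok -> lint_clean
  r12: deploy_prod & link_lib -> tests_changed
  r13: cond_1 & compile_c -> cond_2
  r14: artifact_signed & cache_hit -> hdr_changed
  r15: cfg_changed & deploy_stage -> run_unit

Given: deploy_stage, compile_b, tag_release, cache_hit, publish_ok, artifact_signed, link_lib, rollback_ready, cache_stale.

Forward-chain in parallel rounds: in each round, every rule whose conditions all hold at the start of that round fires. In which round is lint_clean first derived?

4

Round 1 fires r7, r8, r10, r14, giving compile_c, cond_3, cond_4, hdr_changed.
Round 2 fires r2, r5, giving gen_docs, deploy_prod.
Round 3 fires r4, r12, giving format_ok, tests_changed.
Round 4 fires r11, giving lint_clean.
lint_clean first appears in round 4.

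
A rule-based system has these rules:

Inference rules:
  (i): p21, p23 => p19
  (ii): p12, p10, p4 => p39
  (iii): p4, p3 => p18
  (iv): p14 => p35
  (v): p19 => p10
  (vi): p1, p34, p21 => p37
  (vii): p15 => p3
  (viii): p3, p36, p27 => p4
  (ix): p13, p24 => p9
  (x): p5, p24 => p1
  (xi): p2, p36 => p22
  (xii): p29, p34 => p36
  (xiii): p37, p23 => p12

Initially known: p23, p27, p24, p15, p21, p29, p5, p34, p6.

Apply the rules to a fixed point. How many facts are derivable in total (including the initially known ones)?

Round 1: (i) [p21, p23 => p19]; (vii) [p15 => p3]; (x) [p5, p24 => p1]; (xii) [p29, p34 => p36]. New: p19, p3, p1, p36.
Round 2: (v) [p19 => p10]; (vi) [p1, p34, p21 => p37]; (viii) [p3, p36, p27 => p4]. New: p10, p37, p4.
Round 3: (iii) [p4, p3 => p18]; (xiii) [p37, p23 => p12]. New: p18, p12.
Round 4: (ii) [p12, p10, p4 => p39]. New: p39.
Closure: {p1, p10, p12, p15, p18, p19, p21, p23, p24, p27, p29, p3, p34, p36, p37, p39, p4, p5, p6} — 19 facts.

19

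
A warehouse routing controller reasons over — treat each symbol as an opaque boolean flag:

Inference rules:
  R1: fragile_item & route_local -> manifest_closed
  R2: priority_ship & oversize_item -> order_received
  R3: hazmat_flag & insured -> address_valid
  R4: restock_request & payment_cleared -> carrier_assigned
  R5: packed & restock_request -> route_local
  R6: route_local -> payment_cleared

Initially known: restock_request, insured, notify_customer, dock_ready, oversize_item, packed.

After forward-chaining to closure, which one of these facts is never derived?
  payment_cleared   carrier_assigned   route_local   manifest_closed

manifest_closed

[1] R5 [packed & restock_request -> route_local]. ⇒ new: route_local.
[2] R6 [route_local -> payment_cleared]. ⇒ new: payment_cleared.
[3] R4 [restock_request & payment_cleared -> carrier_assigned]. ⇒ new: carrier_assigned.
Derived: payment_cleared (round 2), route_local (round 1), carrier_assigned (round 3). manifest_closed never appears in any round.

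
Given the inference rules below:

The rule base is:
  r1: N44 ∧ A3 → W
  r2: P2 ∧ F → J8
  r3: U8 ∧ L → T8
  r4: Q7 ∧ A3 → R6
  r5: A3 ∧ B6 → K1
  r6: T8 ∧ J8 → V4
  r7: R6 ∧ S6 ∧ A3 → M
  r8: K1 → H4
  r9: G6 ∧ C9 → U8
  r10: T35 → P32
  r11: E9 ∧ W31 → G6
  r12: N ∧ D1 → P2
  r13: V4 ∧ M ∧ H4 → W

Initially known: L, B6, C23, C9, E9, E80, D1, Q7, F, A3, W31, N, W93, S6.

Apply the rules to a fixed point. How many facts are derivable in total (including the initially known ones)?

[1] r4 [Q7 ∧ A3 → R6]; r5 [A3 ∧ B6 → K1]; r11 [E9 ∧ W31 → G6]; r12 [N ∧ D1 → P2]. ⇒ new: R6, K1, G6, P2.
[2] r2 [P2 ∧ F → J8]; r7 [R6 ∧ S6 ∧ A3 → M]; r8 [K1 → H4]; r9 [G6 ∧ C9 → U8]. ⇒ new: J8, M, H4, U8.
[3] r3 [U8 ∧ L → T8]. ⇒ new: T8.
[4] r6 [T8 ∧ J8 → V4]. ⇒ new: V4.
[5] r13 [V4 ∧ M ∧ H4 → W]. ⇒ new: W.
Closure: {A3, B6, C23, C9, D1, E80, E9, F, G6, H4, J8, K1, L, M, N, P2, Q7, R6, S6, T8, U8, V4, W, W31, W93} — 25 facts.

25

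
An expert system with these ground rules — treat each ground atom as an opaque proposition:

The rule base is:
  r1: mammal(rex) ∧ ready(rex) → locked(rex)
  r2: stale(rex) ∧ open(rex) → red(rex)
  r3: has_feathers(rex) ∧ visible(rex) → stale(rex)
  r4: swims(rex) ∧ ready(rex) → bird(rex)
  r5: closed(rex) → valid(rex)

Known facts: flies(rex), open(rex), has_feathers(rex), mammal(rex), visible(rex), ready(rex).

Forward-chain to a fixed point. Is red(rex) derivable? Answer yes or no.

yes

Round 1: r1 [mammal(rex) ∧ ready(rex) → locked(rex)]; r3 [has_feathers(rex) ∧ visible(rex) → stale(rex)]. New: locked(rex), stale(rex).
Round 2: r2 [stale(rex) ∧ open(rex) → red(rex)]. New: red(rex).
red(rex) appears in round 2, so it is derivable.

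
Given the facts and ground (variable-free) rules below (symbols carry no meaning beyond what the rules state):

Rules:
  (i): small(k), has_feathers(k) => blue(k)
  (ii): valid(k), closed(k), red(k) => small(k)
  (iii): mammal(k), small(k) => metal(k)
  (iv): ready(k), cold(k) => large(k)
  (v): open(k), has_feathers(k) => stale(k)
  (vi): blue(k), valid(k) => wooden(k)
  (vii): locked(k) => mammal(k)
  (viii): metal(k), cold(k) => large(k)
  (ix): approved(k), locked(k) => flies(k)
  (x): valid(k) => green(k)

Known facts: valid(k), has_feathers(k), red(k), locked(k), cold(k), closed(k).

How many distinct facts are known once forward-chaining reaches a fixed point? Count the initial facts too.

13

Round 1: (ii) [valid(k), closed(k), red(k) => small(k)]; (vii) [locked(k) => mammal(k)]; (x) [valid(k) => green(k)]. Adds small(k), mammal(k), green(k).
Round 2: (i) [small(k), has_feathers(k) => blue(k)]; (iii) [mammal(k), small(k) => metal(k)]. Adds blue(k), metal(k).
Round 3: (vi) [blue(k), valid(k) => wooden(k)]; (viii) [metal(k), cold(k) => large(k)]. Adds wooden(k), large(k).
Closure: {blue(k), closed(k), cold(k), green(k), has_feathers(k), large(k), locked(k), mammal(k), metal(k), red(k), small(k), valid(k), wooden(k)} — 13 facts.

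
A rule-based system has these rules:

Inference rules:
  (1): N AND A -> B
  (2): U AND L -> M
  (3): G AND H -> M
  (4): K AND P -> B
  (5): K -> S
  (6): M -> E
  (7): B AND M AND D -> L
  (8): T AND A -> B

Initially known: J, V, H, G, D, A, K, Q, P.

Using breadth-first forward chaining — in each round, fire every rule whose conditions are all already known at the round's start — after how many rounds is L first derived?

2

[1] (3) [G AND H -> M]; (4) [K AND P -> B]; (5) [K -> S]. ⇒ new: M, B, S.
[2] (6) [M -> E]; (7) [B AND M AND D -> L]. ⇒ new: E, L.
L first appears in round 2.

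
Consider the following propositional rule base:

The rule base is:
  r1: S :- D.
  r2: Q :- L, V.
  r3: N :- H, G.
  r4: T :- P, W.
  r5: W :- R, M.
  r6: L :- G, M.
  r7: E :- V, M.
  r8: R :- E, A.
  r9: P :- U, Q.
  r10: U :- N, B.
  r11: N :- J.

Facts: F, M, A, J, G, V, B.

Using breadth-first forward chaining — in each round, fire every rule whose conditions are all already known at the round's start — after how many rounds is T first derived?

4

Round 1 fires r6, r7, r11, giving L, E, N.
Round 2 fires r2, r8, r10, giving Q, R, U.
Round 3 fires r5, r9, giving W, P.
Round 4 fires r4, giving T.
T first appears in round 4.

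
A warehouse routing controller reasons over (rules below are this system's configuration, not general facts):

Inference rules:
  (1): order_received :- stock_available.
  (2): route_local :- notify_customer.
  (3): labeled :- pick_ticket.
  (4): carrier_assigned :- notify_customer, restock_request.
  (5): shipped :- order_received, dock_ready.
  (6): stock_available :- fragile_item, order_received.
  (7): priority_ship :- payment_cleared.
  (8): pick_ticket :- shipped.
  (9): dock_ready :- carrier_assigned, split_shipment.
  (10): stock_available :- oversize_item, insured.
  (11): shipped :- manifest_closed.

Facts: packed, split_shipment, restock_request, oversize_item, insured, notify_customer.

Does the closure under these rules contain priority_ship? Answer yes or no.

no

Round 1: (2) [route_local :- notify_customer.]; (4) [carrier_assigned :- notify_customer, restock_request.]; (10) [stock_available :- oversize_item, insured.]. New: route_local, carrier_assigned, stock_available.
Round 2: (1) [order_received :- stock_available.]; (9) [dock_ready :- carrier_assigned, split_shipment.]. New: order_received, dock_ready.
Round 3: (5) [shipped :- order_received, dock_ready.]. New: shipped.
Round 4: (8) [pick_ticket :- shipped.]. New: pick_ticket.
Round 5: (3) [labeled :- pick_ticket.]. New: labeled.
Fixed point reached. priority_ship is concluded only by (7); (7) needs payment_cleared (never derived).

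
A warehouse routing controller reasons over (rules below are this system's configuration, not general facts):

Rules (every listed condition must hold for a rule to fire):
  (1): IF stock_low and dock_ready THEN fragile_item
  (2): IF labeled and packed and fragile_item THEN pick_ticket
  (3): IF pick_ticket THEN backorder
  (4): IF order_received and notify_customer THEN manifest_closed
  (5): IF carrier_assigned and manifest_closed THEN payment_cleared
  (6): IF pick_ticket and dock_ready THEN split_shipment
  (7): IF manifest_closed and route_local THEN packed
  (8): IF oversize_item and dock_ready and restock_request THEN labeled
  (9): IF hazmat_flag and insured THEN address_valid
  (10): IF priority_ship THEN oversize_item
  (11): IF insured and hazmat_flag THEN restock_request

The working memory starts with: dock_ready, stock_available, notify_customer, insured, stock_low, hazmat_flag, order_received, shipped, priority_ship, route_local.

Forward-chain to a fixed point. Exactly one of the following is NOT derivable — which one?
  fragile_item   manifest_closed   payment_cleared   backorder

Round 1: (1) [IF stock_low and dock_ready THEN fragile_item]; (4) [IF order_received and notify_customer THEN manifest_closed]; (9) [IF hazmat_flag and insured THEN address_valid]; (10) [IF priority_ship THEN oversize_item]; (11) [IF insured and hazmat_flag THEN restock_request]. Adds fragile_item, manifest_closed, address_valid, oversize_item, restock_request.
Round 2: (7) [IF manifest_closed and route_local THEN packed]; (8) [IF oversize_item and dock_ready and restock_request THEN labeled]. Adds packed, labeled.
Round 3: (2) [IF labeled and packed and fragile_item THEN pick_ticket]. Adds pick_ticket.
Round 4: (3) [IF pick_ticket THEN backorder]; (6) [IF pick_ticket and dock_ready THEN split_shipment]. Adds backorder, split_shipment.
Derived: fragile_item (round 1), backorder (round 4), manifest_closed (round 1). payment_cleared never appears in any round.

payment_cleared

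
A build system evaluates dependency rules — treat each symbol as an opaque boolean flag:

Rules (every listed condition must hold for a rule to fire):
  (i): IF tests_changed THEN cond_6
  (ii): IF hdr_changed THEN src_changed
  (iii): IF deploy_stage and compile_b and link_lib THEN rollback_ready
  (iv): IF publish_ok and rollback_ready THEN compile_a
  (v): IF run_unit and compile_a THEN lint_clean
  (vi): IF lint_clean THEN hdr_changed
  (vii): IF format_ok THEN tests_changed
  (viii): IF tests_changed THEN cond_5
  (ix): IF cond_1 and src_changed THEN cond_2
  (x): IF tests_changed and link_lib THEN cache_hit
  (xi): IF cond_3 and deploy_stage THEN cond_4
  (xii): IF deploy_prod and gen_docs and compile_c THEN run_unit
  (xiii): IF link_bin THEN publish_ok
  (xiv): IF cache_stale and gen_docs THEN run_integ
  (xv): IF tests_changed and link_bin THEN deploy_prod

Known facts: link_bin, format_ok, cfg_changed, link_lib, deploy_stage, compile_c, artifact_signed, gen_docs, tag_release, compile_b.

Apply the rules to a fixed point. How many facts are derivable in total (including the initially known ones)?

Round 1 — (iii), (vii), (xiii), derive rollback_ready, tests_changed, publish_ok.
Round 2 — (i), (iv), (viii), (x), (xv), derive cond_6, compile_a, cond_5, cache_hit, deploy_prod.
Round 3 — (xii), derive run_unit.
Round 4 — (v), derive lint_clean.
Round 5 — (vi), derive hdr_changed.
Round 6 — (ii), derive src_changed.
Closure: {artifact_signed, cache_hit, cfg_changed, compile_a, compile_b, compile_c, cond_5, cond_6, deploy_prod, deploy_stage, format_ok, gen_docs, hdr_changed, link_bin, link_lib, lint_clean, publish_ok, rollback_ready, run_unit, src_changed, tag_release, tests_changed} — 22 facts.

22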